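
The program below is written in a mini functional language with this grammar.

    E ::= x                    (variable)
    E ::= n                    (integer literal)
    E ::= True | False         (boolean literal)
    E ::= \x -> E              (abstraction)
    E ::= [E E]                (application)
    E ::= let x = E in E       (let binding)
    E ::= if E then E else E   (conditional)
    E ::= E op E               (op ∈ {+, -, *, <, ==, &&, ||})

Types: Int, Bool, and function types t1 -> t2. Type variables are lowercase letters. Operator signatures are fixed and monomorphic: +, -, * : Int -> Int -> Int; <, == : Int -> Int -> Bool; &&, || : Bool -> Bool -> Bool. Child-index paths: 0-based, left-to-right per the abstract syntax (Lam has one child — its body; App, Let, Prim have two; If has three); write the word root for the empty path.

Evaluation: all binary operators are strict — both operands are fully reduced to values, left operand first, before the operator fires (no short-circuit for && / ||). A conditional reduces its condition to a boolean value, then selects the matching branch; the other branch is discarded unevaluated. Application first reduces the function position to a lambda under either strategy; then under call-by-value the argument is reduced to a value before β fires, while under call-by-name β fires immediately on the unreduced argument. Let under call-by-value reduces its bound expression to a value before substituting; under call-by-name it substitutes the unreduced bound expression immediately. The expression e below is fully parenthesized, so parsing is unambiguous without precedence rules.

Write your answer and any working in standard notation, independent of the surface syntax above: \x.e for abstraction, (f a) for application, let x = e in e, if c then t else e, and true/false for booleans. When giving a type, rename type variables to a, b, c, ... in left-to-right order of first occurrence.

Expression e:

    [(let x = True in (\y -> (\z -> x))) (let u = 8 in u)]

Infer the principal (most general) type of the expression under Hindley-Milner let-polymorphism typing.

Working:
let x : Bool
x : Bool
\z._ : b -> Bool
\y._ : a -> b -> Bool
let u : Int
u : Int
  unify a -> b -> Bool ~ Int -> c
  unify a ~ Int
  unify b -> Bool ~ c
_ _ : b -> Bool

Answer: a -> Bool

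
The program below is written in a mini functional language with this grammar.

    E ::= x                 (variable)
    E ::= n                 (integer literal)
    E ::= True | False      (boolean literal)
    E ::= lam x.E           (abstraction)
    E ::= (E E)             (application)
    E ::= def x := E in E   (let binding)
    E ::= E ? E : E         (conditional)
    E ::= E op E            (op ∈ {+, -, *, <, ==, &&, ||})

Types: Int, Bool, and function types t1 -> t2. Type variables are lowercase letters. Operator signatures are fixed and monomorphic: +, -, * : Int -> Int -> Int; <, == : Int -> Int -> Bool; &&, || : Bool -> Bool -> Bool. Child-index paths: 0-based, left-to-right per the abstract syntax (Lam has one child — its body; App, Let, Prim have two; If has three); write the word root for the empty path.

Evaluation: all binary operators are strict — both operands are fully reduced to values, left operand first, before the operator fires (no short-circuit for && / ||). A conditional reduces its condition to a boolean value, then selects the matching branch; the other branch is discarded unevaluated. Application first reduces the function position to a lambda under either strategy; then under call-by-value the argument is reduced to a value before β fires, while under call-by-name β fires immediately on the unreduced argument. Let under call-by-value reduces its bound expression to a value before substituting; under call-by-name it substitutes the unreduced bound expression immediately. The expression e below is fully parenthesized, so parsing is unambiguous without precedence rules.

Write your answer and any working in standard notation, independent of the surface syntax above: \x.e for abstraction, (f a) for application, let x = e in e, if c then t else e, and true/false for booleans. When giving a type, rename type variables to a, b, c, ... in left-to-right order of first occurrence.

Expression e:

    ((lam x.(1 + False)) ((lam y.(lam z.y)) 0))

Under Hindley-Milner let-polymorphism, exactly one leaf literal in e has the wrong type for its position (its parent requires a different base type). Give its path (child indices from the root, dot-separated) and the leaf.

Derivation:
  unify Int ~ Int
  unify Bool ~ Int
  FAIL: mismatch Bool ~ Int

Answer: 0.0.1 : false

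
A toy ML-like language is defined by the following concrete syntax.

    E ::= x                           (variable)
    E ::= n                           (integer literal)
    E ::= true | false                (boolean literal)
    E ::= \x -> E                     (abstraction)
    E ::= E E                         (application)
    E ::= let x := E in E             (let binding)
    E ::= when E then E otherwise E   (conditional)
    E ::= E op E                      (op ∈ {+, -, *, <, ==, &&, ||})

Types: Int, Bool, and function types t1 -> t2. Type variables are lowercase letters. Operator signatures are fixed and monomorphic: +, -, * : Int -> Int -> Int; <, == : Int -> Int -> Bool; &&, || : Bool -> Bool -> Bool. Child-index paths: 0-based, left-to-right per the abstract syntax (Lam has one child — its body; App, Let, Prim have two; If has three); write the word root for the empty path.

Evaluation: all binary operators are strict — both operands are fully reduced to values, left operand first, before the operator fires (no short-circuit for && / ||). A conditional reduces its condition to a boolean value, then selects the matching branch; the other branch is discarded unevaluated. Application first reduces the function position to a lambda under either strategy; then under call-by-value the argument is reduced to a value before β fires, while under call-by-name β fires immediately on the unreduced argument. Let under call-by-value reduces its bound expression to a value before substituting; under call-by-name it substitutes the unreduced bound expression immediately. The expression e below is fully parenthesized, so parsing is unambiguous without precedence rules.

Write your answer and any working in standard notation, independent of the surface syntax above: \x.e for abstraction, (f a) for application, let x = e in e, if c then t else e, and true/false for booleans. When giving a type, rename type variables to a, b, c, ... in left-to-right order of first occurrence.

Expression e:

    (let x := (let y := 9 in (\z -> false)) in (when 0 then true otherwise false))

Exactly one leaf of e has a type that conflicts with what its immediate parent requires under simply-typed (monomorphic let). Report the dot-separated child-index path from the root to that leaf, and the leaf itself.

Trace:
let y : Int
\z._ : a -> Bool
let x : a -> Bool
  unify Int ~ Bool
  FAIL: mismatch Int ~ Bool

Answer: 1.0 : 0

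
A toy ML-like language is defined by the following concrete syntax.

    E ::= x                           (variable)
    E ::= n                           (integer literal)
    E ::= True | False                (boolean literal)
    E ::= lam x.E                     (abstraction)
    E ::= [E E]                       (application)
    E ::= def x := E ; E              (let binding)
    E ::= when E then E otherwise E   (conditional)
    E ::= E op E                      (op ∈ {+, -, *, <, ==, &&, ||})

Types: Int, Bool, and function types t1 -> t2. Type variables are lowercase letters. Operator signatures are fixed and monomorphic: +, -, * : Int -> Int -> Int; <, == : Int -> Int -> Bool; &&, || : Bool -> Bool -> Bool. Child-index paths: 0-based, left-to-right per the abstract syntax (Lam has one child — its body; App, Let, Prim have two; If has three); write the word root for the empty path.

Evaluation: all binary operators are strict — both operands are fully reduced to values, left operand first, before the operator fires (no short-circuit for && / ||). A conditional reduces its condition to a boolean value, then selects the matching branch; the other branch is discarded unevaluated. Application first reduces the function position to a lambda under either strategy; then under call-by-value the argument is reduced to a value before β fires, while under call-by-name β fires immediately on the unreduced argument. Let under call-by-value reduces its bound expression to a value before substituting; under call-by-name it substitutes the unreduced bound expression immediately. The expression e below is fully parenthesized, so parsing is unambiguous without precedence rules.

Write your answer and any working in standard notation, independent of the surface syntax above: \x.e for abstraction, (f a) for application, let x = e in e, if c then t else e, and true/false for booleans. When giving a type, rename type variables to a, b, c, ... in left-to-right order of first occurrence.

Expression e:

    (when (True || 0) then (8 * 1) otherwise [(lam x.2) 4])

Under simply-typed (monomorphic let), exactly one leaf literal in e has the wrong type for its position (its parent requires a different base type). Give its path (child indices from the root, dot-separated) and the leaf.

Answer: 0.1 : 0

Derivation:
  unify Bool ~ Bool
  unify Int ~ Bool
  FAIL: mismatch Int ~ Bool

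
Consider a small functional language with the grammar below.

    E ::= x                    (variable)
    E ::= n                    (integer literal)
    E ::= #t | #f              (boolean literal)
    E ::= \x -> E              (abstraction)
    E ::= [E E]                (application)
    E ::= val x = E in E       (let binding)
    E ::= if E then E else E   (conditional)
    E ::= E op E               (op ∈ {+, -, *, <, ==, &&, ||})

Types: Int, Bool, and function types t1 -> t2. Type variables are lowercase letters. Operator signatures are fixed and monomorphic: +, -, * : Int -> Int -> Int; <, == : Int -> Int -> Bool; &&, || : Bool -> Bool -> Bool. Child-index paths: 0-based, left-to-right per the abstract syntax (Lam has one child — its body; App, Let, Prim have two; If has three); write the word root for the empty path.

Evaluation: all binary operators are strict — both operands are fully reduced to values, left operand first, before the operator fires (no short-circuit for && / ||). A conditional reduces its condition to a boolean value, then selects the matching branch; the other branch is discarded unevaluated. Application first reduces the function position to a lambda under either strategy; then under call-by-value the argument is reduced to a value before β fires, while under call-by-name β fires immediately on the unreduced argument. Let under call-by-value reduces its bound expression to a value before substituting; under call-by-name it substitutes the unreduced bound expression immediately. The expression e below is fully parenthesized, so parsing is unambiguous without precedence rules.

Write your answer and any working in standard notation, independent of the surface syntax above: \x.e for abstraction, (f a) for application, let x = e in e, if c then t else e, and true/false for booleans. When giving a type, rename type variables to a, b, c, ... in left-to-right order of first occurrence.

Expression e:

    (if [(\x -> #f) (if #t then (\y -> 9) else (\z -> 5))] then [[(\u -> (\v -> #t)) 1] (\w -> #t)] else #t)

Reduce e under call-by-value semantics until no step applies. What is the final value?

Derivation:
step 0: (if ((\x.false) (if true then (\y.9) else (\z.5))) then (((\u.(\v.true)) 1) (\w.true)) else true)
step 1: [if@0.1] (if ((\x.false) (\y.9)) then (((\u.(\v.true)) 1) (\w.true)) else true)
step 2: [beta@0] (if false then (((\u.(\v.true)) 1) (\w.true)) else true)
step 3: [if@root] true

Answer: true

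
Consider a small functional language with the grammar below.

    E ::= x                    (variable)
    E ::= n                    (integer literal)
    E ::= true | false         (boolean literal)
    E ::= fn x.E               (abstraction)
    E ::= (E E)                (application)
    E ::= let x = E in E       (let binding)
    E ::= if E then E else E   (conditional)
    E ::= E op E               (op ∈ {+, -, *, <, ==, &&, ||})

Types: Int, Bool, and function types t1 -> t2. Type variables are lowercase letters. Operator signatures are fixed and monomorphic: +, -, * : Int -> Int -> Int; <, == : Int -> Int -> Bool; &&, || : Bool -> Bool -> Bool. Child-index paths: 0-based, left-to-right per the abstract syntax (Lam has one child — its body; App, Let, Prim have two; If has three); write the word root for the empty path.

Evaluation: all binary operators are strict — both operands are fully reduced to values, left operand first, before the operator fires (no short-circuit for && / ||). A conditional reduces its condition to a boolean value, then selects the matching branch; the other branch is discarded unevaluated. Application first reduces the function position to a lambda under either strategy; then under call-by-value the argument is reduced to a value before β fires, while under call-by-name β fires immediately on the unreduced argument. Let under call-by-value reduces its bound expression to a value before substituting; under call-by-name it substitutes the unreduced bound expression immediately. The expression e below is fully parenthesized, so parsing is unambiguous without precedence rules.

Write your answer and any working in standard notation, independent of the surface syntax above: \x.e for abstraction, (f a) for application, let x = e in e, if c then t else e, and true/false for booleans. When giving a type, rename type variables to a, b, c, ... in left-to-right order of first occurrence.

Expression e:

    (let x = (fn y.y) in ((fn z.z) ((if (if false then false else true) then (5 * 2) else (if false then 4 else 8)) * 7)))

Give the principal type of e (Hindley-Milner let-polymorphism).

Derivation:
y : a
\y._ : a -> a
let x : forall. a -> a
z : b
\z._ : b -> b
  unify Bool ~ Bool
  unify Bool ~ Bool
  unify Bool ~ Bool
  unify Int ~ Int
  unify Int ~ Int
  unify Bool ~ Bool
  unify Int ~ Int
  unify Int ~ Int
  unify Int ~ Int
  unify Int ~ Int
  unify b -> b ~ Int -> c
  unify b ~ Int
  unify Int ~ c
_ _ : Int

Answer: Int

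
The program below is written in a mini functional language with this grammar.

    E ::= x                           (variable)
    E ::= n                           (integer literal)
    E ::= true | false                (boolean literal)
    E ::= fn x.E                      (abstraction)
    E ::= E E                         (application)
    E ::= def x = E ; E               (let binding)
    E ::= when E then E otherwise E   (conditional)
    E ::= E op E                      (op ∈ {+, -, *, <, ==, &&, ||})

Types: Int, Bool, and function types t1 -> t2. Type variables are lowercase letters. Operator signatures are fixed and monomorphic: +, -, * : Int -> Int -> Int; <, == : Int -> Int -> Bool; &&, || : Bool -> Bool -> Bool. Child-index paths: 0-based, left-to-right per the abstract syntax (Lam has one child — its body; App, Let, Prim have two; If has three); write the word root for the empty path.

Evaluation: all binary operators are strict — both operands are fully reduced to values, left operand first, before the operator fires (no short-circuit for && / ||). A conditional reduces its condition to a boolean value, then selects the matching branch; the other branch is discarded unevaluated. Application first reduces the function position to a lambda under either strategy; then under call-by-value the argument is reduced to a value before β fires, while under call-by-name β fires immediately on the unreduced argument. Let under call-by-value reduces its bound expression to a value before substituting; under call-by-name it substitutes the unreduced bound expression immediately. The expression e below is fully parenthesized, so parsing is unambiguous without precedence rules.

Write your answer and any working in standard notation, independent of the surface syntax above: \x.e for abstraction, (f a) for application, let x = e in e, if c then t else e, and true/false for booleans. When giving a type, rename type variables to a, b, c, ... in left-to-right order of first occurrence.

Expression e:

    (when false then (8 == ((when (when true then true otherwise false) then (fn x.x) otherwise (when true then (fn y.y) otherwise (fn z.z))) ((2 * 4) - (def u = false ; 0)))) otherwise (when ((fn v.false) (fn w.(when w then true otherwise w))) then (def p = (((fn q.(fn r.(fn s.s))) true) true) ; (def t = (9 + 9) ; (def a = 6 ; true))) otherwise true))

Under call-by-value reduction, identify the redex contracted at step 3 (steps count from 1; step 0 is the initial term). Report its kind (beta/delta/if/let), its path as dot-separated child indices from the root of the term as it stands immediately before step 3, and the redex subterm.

Answer: if at root : (if false then (let p = (((\q.(\r.(\s.s))) true) true) in (let t = (9 + 9) in (let a = 6 in true))) else true)

Derivation:
step 0: (if false then (8 == ((if (if true then true else false) then (\x.x) else (if true then (\y.y) else (\z.z))) ((2 * 4) - (let u = false in 0)))) else (if ((\v.false) (\w.(if w then true else w))) then (let p = (((\q.(\r.(\s.s))) true) true) in (let t = (9 + 9) in (let a = 6 in true))) else true))
step 1: [if@root] (if ((\v.false) (\w.(if w then true else w))) then (let p = (((\q.(\r.(\s.s))) true) true) in (let t = (9 + 9) in (let a = 6 in true))) else true)
step 2: [beta@0] (if false then (let p = (((\q.(\r.(\s.s))) true) true) in (let t = (9 + 9) in (let a = 6 in true))) else true)
step 3: [if@root] true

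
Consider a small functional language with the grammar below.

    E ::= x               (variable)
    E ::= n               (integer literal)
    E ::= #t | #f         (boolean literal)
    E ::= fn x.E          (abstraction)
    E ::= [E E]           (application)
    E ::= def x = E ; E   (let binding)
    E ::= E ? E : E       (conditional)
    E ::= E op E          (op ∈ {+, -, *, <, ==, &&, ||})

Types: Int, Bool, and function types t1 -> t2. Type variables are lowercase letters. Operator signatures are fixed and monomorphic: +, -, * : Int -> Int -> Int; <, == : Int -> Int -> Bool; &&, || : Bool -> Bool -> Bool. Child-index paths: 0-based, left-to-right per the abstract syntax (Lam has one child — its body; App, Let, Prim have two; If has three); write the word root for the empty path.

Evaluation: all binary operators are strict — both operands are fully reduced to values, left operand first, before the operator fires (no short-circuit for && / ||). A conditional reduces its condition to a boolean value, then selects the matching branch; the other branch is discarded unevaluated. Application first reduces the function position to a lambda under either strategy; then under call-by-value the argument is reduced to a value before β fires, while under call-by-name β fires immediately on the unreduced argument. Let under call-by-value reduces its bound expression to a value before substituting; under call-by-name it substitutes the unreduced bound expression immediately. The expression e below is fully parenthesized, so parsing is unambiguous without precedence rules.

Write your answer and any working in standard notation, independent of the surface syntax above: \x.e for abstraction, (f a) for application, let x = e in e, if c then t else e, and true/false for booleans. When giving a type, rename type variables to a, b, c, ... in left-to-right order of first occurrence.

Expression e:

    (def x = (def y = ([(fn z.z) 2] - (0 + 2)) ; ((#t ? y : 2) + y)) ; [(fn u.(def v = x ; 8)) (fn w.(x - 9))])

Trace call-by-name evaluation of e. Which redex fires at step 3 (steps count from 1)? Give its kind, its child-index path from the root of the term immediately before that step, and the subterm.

Trace:
step 0: (let x = (let y = (((\z.z) 2) - (0 + 2)) in ((if true then y else 2) + y)) in ((\u.(let v = x in 8)) (\w.(x - 9))))
step 1: [let@root] ((\u.(let v = (let y = (((\z.z) 2) - (0 + 2)) in ((if true then y else 2) + y)) in 8)) (\w.((let y = (((\z.z) 2) - (0 + 2)) in ((if true then y else 2) + y)) - 9)))
step 2: [beta@root] (let v = (let y = (((\z.z) 2) - (0 + 2)) in ((if true then y else 2) + y)) in 8)
step 3: [let@root] 8

Answer: let at root : (let v = (let y = (((\z.z) 2) - (0 + 2)) in ((if true then y else 2) + y)) in 8)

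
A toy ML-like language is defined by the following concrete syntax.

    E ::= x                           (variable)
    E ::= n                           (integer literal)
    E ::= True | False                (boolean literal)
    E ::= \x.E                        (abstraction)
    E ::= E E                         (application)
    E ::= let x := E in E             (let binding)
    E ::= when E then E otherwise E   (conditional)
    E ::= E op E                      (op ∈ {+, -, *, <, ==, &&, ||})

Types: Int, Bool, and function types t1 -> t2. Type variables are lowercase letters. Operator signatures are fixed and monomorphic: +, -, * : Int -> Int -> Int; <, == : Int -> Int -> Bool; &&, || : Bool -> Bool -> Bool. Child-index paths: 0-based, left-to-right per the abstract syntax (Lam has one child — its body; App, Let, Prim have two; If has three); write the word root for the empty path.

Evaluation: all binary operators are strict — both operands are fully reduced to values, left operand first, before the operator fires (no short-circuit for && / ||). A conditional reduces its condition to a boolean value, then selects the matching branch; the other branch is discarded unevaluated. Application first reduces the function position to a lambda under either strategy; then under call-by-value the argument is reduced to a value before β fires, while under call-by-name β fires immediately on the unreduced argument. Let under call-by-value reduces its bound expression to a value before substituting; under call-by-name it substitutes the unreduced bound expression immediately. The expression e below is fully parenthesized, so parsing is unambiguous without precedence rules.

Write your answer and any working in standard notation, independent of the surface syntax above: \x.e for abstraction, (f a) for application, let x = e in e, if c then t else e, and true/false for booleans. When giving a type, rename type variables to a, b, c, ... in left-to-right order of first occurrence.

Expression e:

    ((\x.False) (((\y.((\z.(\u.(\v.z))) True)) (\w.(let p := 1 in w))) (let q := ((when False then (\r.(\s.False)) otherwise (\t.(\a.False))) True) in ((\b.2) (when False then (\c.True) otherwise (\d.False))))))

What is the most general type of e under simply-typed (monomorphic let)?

Derivation:
\x._ : a -> Bool
z : c
\v._ : e -> c
\u._ : d -> e -> c
\z._ : c -> d -> e -> c
  unify c -> d -> e -> c ~ Bool -> f
  unify c ~ Bool
  unify d -> e -> Bool ~ f
_ _ : d -> e -> Bool
\y._ : b -> d -> e -> Bool
let p : Int
w : g
\w._ : g -> g
  unify b -> d -> e -> Bool ~ (g -> g) -> h
  unify b ~ g -> g
  unify d -> e -> Bool ~ h
_ _ : d -> e -> Bool
  unify Bool ~ Bool
\s._ : j -> Bool
\r._ : i -> j -> Bool
\a._ : l -> Bool
\t._ : k -> l -> Bool
  unify i -> j -> Bool ~ k -> l -> Bool
  unify i ~ k
  unify j -> Bool ~ l -> Bool
  unify j ~ l
  unify Bool ~ Bool
  unify k -> l -> Bool ~ Bool -> m
  unify k ~ Bool
  unify l -> Bool ~ m
_ _ : l -> Bool
let q : l -> Bool
\b._ : n -> Int
  unify Bool ~ Bool
\c._ : o -> Bool
\d._ : p -> Bool
  unify o -> Bool ~ p -> Bool
  unify o ~ p
  unify Bool ~ Bool
  unify n -> Int ~ (p -> Bool) -> q
  unify n ~ p -> Bool
  unify Int ~ q
_ _ : Int
  unify d -> e -> Bool ~ Int -> r
  unify d ~ Int
  unify e -> Bool ~ r
_ _ : e -> Bool
  unify a -> Bool ~ (e -> Bool) -> s
  unify a ~ e -> Bool
  unify Bool ~ s
_ _ : Bool

Answer: Bool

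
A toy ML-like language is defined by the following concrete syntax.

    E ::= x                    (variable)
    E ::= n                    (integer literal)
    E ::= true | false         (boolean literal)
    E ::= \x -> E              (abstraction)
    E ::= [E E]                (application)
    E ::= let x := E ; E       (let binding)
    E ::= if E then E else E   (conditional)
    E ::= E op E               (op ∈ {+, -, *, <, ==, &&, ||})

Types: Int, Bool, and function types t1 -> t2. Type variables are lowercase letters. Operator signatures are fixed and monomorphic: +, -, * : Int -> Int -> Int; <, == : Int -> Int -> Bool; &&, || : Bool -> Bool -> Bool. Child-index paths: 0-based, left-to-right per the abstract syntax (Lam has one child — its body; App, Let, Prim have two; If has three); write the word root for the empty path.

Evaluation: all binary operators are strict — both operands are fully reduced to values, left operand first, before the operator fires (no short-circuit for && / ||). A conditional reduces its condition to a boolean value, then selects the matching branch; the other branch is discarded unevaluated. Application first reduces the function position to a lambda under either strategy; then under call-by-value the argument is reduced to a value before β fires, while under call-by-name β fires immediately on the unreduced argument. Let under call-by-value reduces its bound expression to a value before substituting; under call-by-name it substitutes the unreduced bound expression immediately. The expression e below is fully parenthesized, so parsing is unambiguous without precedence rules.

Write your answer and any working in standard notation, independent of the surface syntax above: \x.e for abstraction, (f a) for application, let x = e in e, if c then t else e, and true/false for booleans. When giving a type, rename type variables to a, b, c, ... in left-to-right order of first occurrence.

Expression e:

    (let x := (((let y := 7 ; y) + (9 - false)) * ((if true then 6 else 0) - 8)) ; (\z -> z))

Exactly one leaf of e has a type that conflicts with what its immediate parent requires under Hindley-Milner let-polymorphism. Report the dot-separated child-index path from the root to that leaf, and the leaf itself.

Trace:
let y : Int
y : Int
  unify Int ~ Int
  unify Int ~ Int
  unify Bool ~ Int
  FAIL: mismatch Bool ~ Int

Answer: 0.0.1.1 : false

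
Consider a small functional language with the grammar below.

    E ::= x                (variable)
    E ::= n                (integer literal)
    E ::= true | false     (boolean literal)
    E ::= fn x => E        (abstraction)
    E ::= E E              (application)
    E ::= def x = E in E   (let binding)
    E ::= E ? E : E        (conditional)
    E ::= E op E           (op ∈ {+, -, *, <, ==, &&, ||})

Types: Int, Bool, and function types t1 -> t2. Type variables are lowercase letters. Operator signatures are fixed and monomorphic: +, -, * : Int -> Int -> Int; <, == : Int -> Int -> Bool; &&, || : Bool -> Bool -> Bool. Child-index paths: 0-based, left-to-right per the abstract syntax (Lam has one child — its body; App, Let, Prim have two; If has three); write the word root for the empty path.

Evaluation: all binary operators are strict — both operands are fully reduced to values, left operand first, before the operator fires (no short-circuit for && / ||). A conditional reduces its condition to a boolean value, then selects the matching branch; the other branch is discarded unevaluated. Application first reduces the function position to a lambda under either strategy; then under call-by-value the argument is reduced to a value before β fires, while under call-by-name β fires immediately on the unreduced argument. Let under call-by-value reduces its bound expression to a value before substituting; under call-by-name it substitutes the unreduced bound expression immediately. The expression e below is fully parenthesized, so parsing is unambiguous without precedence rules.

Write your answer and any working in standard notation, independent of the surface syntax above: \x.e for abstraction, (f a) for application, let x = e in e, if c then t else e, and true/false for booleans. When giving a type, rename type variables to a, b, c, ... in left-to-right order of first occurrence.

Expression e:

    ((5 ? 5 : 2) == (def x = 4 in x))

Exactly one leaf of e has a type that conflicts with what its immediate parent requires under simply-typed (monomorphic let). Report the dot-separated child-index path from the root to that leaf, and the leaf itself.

Working:
  unify Int ~ Bool
  FAIL: mismatch Int ~ Bool

Answer: 0.0 : 5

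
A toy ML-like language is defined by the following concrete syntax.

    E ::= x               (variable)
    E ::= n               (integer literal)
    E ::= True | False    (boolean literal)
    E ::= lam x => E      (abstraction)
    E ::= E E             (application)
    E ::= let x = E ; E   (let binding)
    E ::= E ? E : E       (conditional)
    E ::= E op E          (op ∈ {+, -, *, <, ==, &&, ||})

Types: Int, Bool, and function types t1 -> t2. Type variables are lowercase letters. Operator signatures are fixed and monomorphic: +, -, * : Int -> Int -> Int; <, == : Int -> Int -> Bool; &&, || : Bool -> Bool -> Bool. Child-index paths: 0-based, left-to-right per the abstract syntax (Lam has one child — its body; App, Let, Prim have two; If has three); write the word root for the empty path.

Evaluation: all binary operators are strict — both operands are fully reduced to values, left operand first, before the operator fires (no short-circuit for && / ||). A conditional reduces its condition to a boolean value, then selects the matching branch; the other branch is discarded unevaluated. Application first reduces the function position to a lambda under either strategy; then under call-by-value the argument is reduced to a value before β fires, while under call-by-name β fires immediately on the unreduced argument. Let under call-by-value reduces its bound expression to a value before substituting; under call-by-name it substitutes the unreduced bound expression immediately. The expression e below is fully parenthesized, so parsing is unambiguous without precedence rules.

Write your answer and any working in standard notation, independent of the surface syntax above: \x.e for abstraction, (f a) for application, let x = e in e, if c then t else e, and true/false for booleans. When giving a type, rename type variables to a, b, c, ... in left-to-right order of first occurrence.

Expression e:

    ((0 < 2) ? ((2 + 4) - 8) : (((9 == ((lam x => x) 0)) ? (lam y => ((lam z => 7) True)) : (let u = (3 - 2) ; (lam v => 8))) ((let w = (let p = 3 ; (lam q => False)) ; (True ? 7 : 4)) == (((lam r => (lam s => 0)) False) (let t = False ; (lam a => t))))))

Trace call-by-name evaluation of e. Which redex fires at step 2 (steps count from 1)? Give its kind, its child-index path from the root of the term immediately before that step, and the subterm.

Derivation:
step 0: (if (0 < 2) then ((2 + 4) - 8) else ((if (9 == ((\x.x) 0)) then (\y.((\z.7) true)) else (let u = (3 - 2) in (\v.8))) ((let w = (let p = 3 in (\q.false)) in (if true then 7 else 4)) == (((\r.(\s.0)) false) (let t = false in (\a.t))))))
step 1: [delta@0] (if true then ((2 + 4) - 8) else ((if (9 == ((\x.x) 0)) then (\y.((\z.7) true)) else (let u = (3 - 2) in (\v.8))) ((let w = (let p = 3 in (\q.false)) in (if true then 7 else 4)) == (((\r.(\s.0)) false) (let t = false in (\a.t))))))
step 2: [if@root] ((2 + 4) - 8)

Answer: if at root : (if true then ((2 + 4) - 8) else ((if (9 == ((\x.x) 0)) then (\y.((\z.7) true)) else (let u = (3 - 2) in (\v.8))) ((let w = (let p = 3 in (\q.false)) in (if true then 7 else 4)) == (((\r.(\s.0)) false) (let t = false in (\a.t))))))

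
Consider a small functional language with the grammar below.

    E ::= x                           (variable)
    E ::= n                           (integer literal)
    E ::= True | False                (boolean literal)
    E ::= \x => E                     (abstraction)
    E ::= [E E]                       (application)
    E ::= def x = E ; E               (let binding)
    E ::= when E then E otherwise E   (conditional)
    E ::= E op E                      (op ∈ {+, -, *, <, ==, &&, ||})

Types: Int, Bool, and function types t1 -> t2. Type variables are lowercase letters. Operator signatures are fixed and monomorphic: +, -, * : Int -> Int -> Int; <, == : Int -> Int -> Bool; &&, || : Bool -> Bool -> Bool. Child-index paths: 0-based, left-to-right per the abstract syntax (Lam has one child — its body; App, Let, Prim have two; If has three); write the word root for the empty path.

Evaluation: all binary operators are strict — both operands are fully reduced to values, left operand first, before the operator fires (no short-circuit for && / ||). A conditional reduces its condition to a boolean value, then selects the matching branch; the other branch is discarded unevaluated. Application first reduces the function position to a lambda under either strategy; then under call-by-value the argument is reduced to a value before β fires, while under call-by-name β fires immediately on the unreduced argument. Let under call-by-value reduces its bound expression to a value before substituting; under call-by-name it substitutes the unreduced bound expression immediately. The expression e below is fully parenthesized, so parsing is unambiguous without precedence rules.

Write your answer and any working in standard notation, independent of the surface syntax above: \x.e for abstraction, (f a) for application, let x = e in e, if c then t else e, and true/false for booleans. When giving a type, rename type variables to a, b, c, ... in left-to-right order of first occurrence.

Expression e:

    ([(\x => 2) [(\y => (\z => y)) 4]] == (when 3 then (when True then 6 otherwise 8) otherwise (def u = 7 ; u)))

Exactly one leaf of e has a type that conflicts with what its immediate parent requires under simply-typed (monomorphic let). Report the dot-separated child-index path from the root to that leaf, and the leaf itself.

Answer: 1.0 : 3

Derivation:
\x._ : a -> Int
y : b
\z._ : c -> b
\y._ : b -> c -> b
  unify b -> c -> b ~ Int -> d
  unify b ~ Int
  unify c -> Int ~ d
_ _ : c -> Int
  unify a -> Int ~ (c -> Int) -> e
  unify a ~ c -> Int
  unify Int ~ e
_ _ : Int
  unify Int ~ Int
  unify Int ~ Bool
  FAIL: mismatch Int ~ Bool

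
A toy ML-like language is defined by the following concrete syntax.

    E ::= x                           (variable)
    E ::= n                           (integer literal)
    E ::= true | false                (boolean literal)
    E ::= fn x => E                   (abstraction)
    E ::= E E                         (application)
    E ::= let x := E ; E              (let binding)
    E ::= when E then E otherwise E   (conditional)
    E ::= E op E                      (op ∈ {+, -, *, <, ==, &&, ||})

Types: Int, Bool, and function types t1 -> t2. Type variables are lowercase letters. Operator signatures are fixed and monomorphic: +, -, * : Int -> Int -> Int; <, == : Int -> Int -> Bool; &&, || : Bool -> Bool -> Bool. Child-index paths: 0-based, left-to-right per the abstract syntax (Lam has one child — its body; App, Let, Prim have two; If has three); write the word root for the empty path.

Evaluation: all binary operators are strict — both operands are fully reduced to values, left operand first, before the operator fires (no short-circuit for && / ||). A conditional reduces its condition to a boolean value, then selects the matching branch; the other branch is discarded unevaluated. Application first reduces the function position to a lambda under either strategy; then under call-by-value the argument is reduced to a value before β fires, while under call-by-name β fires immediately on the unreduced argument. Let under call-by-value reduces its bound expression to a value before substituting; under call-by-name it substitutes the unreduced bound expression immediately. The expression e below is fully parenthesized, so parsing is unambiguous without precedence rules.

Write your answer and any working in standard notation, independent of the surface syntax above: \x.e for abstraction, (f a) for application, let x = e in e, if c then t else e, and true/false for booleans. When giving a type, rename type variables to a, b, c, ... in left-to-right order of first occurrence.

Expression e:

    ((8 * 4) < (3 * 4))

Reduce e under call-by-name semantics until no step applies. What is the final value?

Derivation:
step 0: ((8 * 4) < (3 * 4))
step 1: [delta@0] (32 < (3 * 4))
step 2: [delta@1] (32 < 12)
step 3: [delta@root] false

Answer: false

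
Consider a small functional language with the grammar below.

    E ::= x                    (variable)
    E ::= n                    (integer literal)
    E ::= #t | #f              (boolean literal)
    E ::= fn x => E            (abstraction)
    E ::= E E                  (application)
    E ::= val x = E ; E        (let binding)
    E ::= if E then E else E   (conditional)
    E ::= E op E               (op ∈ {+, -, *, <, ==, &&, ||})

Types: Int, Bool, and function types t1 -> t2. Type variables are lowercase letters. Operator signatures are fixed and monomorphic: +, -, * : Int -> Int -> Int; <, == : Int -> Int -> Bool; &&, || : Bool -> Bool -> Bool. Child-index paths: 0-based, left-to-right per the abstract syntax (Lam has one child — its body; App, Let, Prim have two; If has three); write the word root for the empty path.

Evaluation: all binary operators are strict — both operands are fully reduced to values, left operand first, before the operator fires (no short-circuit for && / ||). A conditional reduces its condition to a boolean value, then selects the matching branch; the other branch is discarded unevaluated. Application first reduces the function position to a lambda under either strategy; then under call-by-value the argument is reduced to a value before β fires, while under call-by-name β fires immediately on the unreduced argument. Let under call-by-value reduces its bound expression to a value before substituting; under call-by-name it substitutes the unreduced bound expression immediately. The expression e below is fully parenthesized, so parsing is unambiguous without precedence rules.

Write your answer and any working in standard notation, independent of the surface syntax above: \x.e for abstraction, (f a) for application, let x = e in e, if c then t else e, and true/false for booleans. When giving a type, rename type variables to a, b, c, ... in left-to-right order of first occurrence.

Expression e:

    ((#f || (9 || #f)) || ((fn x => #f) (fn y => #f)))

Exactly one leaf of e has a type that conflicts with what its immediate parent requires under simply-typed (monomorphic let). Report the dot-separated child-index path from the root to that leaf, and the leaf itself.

Answer: 0.1.0 : 9

Trace:
  unify Bool ~ Bool
  unify Int ~ Bool
  FAIL: mismatch Int ~ Bool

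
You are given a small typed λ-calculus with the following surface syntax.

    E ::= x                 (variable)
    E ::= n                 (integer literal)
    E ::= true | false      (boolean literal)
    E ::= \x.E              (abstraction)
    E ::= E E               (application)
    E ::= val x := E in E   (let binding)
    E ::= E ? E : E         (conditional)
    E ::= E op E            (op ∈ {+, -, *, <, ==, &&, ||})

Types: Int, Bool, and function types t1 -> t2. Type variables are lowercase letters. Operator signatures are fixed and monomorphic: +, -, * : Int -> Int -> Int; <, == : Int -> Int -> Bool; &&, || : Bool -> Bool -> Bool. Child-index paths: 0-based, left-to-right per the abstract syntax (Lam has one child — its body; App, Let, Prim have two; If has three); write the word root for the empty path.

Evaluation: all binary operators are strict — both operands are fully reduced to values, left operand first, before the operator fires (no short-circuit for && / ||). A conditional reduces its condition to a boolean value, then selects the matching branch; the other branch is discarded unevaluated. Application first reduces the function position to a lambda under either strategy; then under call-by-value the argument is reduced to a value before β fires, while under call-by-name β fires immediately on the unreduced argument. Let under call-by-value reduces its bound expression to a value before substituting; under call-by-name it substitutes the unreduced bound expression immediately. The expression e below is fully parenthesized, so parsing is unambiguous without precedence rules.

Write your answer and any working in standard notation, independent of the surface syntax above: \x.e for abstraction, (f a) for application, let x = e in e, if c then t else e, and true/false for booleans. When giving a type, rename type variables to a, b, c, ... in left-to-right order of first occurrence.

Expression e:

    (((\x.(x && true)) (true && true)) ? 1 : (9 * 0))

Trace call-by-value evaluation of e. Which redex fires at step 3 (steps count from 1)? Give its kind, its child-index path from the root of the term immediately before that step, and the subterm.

Trace:
step 0: (if ((\x.(x && true)) (true && true)) then 1 else (9 * 0))
step 1: [delta@0.1] (if ((\x.(x && true)) true) then 1 else (9 * 0))
step 2: [beta@0] (if (true && true) then 1 else (9 * 0))
step 3: [delta@0] (if true then 1 else (9 * 0))

Answer: delta at 0 : (true && true)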